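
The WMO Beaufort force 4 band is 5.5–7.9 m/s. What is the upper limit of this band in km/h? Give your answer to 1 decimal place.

5.5–7.9 m/s × 3.6 = 19.8–28.4 km/h.

28.4 km/h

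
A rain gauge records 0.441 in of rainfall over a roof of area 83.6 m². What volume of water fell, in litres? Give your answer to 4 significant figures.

Depth: 0.441 in × 25.4 = 11.2014 mm.
1 mm over 1 m² is 1 L, so volume = 11.2014 × 83.6 = 936.43704 L ≈ 936.4 L.

936.4 litres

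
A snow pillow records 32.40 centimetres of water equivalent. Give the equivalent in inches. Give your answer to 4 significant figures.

1 cm = 0.393701 in, so 32.40 × 0.393701 = 12.76 in.

12.76 in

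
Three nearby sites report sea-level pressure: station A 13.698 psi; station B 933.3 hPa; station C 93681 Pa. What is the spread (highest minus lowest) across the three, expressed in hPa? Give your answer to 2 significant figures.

station A: 13.698 psi = 944.44 hPa.
station C: 93681 Pa = 936.81 hPa.
Spread: 944.44 − 933.30 = 11 hPa.

11 hPa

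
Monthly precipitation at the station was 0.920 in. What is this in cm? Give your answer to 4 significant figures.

1 in = 2.54 cm, so 0.920 × 2.54 = 2.337 cm.

2.337 cm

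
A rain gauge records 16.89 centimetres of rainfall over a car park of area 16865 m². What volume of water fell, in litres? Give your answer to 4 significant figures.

Depth: 16.89 cm × 10 = 168.9 mm.
1 mm over 1 m² is 1 L, so volume = 168.9 × 16865 = 2848498.5 L ≈ 2848000 L.

2848000 litres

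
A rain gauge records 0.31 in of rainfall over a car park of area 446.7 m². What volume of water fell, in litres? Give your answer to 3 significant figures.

Depth: 0.31 in × 25.4 = 7.874 mm.
1 mm over 1 m² is 1 L, so volume = 7.874 × 446.7 = 3517.3158 L ≈ 3520 L.

3520 litres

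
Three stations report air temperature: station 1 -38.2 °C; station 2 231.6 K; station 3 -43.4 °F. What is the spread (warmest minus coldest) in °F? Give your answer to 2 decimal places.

6.64 °F

station 2: 231.6 K = -41.550 °C.
station 3: -43.4 °F = -41.889 °C.
Spread: (-38.200) − (-41.889) = 3.689 °C = 6.64 °F.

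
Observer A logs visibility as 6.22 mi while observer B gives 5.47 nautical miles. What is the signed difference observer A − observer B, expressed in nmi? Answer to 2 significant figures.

-0.065 nmi

observer A: 6.22 SM = 5.40503 nmi.
Difference: 5.40503 − 5.47000 = -0.065 nmi.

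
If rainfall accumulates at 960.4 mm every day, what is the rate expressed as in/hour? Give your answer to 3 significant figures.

960.4 mm/day × 0.0393701 in/mm × 0.0416667 day/hour = 1.58 in/hour.

1.58 in/hour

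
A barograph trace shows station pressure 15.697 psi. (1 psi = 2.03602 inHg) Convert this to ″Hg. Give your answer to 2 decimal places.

1 psi = 2.03602 inHg, so 15.697 × 2.03602 = 31.96 inHg.

31.96 inHg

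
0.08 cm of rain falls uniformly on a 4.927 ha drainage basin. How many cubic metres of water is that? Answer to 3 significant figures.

Depth: 0.08 cm × 10 = 0.8 mm.
Area: 4.927 ha = 49270 m².
1 mm over 1 m² is 1 L, so volume = 0.8 × 49270 = 39416 L = 39.4 m³.

39.4 cubic metres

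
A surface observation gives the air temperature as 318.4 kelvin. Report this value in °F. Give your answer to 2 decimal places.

First to °C: 45.25 °C.
Then to °F: 113.45 °F.

113.45 °F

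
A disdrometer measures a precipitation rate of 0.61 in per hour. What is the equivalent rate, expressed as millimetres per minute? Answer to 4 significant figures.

0.2582 mm/minute

0.61 in/hour × 25.4 mm/in × 0.0166667 hour/minute = 0.2582 mm/minute.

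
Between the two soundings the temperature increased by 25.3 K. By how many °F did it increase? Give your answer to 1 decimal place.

45.5 °F

A change of 1 °C equals a change of 1.8 °F: Δ°F = 25.3 × 1.8 = 45.5 °F.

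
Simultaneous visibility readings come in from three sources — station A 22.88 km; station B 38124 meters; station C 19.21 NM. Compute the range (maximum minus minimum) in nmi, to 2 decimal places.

station A: 22.88 km = 12.3542 nmi.
station B: 38124 m = 20.5853 nmi.
Spread: 20.5853 − 12.3542 = 8.23 nmi.

8.23 nmi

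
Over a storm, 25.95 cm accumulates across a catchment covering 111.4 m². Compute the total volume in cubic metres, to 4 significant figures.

28.91 cubic metres

Depth: 25.95 cm × 10 = 259.5 mm.
1 mm over 1 m² is 1 L, so volume = 259.5 × 111.4 = 28908.3 L = 28.91 m³.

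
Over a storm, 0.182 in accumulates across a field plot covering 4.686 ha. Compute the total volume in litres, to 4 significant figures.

216600 litres

Depth: 0.182 in × 25.4 = 4.6228 mm.
Area: 4.686 ha = 46860 m².
1 mm over 1 m² is 1 L, so volume = 4.6228 × 46860 = 216624.41 L ≈ 216600 L.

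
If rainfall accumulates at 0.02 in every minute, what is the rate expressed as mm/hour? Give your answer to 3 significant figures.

30.5 mm/hour

0.02 in/minute × 25.4 mm/in × 60 minute/hour = 30.5 mm/hour.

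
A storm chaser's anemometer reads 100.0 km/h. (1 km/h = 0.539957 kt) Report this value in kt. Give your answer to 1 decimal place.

1 km/h = 0.539957 kt, so 100.0 × 0.539957 = 54.0 kt.

54.0 kt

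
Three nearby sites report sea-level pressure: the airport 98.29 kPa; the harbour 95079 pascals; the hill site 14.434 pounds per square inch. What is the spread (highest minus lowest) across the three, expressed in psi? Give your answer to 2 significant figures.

0.64 psi

the airport: 98.29 kPa = 14.2558 psi.
the harbour: 95079 Pa = 13.7900 psi.
Spread: 14.4340 − 13.7900 = 0.64 psi.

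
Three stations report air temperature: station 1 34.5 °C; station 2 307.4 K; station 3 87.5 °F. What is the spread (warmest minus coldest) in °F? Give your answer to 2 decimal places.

6.60 °F

station 2: 307.4 K = 34.250 °C.
station 3: 87.5 °F = 30.833 °C.
Spread: 34.500 − 30.833 = 3.667 °C = 6.60 °F.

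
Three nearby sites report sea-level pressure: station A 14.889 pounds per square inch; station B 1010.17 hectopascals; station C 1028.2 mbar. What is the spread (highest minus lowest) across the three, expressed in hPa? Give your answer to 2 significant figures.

station A: 14.889 psi = 1026.56 hPa.
station C: 1028.2 mb = 1028.20 hPa.
Spread: 1028.20 − 1010.17 = 18 hPa.

18 hPa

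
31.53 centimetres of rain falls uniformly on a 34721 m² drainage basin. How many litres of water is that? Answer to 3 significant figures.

10900000 litres

Depth: 31.53 cm × 10 = 315.3 mm.
1 mm over 1 m² is 1 L, so volume = 315.3 × 34721 = 10947531 L ≈ 10900000 L.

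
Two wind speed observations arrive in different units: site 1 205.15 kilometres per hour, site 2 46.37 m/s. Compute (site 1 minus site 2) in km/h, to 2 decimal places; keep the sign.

38.22 km/h

site 2: 46.37 m/s = 166.9320 km/h.
Difference: 205.1500 − 166.9320 = 38.22 km/h.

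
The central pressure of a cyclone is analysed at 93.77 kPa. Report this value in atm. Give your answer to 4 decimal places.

0.9254 atm

1 kPa = 0.00986923 atm, so 93.77 × 0.00986923 = 0.9254 atm.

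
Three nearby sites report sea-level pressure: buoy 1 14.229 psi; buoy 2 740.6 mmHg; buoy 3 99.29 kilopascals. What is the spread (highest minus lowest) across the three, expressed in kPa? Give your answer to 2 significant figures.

1.2 kPa

buoy 1: 14.229 psi = 98.106 kPa.
buoy 2: 740.6 mmHg = 98.739 kPa.
Spread: 99.290 − 98.106 = 1.2 kPa.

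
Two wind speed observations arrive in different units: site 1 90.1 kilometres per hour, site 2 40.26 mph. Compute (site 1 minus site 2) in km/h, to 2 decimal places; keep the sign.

site 2: 40.26 mph = 64.7922 km/h.
Difference: 90.1000 − 64.7922 = 25.31 km/h.

25.31 km/h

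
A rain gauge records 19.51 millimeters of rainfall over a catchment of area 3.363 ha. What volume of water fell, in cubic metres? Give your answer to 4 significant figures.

Area: 3.363 ha = 33630 m².
1 mm over 1 m² is 1 L, so volume = 19.51 × 33630 = 656121.3 L = 656.1 m³.

656.1 cubic metres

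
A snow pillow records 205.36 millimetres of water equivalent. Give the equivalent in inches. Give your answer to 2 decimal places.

8.09 in

1 mm = 0.0393701 in, so 205.36 × 0.0393701 = 8.09 in.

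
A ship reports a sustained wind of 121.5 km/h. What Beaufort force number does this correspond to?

Beaufort force 12

121.5 km/h = 33.8 m/s, which is Beaufort 12 (hurricane force, ≥32.7 m/s).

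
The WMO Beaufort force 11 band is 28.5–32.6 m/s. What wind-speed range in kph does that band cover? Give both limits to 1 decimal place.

102.6 to 117.4 km/h

28.5–32.6 m/s × 3.6 = 102.6–117.4 km/h.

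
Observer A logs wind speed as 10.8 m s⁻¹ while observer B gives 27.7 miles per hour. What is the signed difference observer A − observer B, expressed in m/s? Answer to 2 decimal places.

observer B: 27.7 mph = 12.3830 m/s.
Difference: 10.8000 − 12.3830 = -1.58 m/s.

-1.58 m/s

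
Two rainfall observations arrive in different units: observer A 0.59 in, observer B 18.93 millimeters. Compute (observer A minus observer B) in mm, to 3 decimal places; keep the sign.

-3.944 mm

observer A: 0.59 in = 14.98600 mm.
Difference: 14.98600 − 18.93000 = -3.944 mm.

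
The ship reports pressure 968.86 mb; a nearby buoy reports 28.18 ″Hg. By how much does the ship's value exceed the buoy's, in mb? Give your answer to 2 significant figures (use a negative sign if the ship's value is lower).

15 mb

the buoy: 28.18 inHg = 954.28 mb.
Difference: 968.86 − 954.28 = 15 mb.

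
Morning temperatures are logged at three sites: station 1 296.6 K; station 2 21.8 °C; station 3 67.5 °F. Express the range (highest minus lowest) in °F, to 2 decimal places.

station 1: 296.6 K = 23.450 °C.
station 3: 67.5 °F = 19.722 °C.
Spread: 23.450 − 19.722 = 3.728 °C = 6.71 °F.

6.71 °F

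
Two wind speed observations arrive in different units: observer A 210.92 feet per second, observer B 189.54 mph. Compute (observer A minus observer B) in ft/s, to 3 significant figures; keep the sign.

-67.1 ft/s

observer B: 189.54 mph = 277.992 ft/s.
Difference: 210.920 − 277.992 = -67.1 ft/s.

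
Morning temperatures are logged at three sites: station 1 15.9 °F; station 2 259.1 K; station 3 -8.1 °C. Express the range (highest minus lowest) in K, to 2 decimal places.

station 1: 15.9 °F = -8.944 °C.
station 2: 259.1 K = -14.050 °C.
Spread: (-8.100) − (-14.050) = 5.950 °C.

5.95 K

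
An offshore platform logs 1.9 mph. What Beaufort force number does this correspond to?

Beaufort force 1

1.9 mph = 0.8 m/s, which is Beaufort 1 (light air, 0.3–1.5 m/s).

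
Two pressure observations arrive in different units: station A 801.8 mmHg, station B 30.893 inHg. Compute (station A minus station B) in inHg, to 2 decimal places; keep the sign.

station A: 801.8 mmHg = 31.5669 inHg.
Difference: 31.5669 − 30.8930 = 0.67 inHg.

0.67 inHg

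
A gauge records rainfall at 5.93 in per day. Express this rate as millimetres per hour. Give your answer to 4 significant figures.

5.93 in/day × 25.4 mm/in × 0.0416667 day/hour = 6.276 mm/hour.

6.276 mm/hour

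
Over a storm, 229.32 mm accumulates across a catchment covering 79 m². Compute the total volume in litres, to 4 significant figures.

18120 litres

1 mm over 1 m² is 1 L, so volume = 229.32 × 79 = 18116.28 L ≈ 18120 L.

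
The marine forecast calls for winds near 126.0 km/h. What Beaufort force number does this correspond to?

Beaufort force 12

126.0 km/h = 35.0 m/s, which is Beaufort 12 (hurricane force, ≥32.7 m/s).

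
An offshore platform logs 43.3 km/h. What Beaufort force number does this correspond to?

Beaufort force 6

43.3 km/h = 12.0 m/s, which is Beaufort 6 (strong breeze, 10.8–13.8 m/s).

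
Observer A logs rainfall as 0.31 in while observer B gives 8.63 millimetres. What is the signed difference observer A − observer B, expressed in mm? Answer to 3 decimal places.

-0.756 mm

observer A: 0.31 in = 7.87400 mm.
Difference: 7.87400 − 8.63000 = -0.756 mm.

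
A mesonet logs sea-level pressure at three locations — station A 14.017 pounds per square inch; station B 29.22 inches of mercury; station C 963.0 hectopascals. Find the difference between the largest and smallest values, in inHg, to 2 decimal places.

station A: 14.017 psi = 28.5389 inHg.
station C: 963.0 hPa = 28.4374 inHg.
Spread: 29.2200 − 28.4374 = 0.78 inHg.

0.78 inHg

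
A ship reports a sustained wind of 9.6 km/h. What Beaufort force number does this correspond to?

9.6 km/h = 2.7 m/s, which is Beaufort 2 (light breeze, 1.6–3.3 m/s).

Beaufort force 2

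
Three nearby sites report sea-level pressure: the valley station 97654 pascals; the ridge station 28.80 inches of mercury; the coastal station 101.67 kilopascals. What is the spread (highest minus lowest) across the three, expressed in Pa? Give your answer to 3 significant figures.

4140 Pa

the ridge station: 28.80 inHg = 97528.00 Pa.
the coastal station: 101.67 kPa = 101670.00 Pa.
Spread: 101670.00 − 97528.00 = 4140 Pa.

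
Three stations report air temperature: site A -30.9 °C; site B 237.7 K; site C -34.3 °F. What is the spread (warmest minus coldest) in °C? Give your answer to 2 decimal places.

5.93 °C

site B: 237.7 K = -35.450 °C.
site C: -34.3 °F = -36.833 °C.
Spread: (-30.900) − (-36.833) = 5.933 °C.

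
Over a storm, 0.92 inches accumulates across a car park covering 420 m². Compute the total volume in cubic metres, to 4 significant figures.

9.815 cubic metres

Depth: 0.92 in × 25.4 = 23.368 mm.
1 mm over 1 m² is 1 L, so volume = 23.368 × 420 = 9814.56 L = 9.815 m³.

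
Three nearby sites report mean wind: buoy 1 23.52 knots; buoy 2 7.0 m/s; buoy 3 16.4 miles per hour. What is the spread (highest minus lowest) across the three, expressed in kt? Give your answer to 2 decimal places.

9.91 kt

buoy 2: 7.0 m/s = 13.6069 kt.
buoy 3: 16.4 mph = 14.2512 kt.
Spread: 23.5200 − 13.6069 = 9.91 kt.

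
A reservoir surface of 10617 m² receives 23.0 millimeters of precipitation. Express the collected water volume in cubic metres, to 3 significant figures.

244 cubic metres

1 mm over 1 m² is 1 L, so volume = 23 × 10617 = 244191 L = 244 m³.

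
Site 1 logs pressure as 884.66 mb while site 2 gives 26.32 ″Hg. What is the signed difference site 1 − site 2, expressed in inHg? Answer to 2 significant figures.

site 1: 884.66 mb = 26.1240 inHg.
Difference: 26.1240 − 26.3200 = -0.20 inHg.

-0.20 inHg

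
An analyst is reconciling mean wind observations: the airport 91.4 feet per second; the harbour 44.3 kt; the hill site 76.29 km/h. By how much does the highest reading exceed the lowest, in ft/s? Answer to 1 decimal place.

21.9 ft/s

the harbour: 44.3 kt = 74.770 ft/s.
the hill site: 76.29 km/h = 69.526 ft/s.
Spread: 91.400 − 69.526 = 21.9 ft/s.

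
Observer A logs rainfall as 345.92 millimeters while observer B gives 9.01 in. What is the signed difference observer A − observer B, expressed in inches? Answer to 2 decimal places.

4.61 in

observer A: 345.92 mm = 13.6189 in.
Difference: 13.6189 − 9.0100 = 4.61 in.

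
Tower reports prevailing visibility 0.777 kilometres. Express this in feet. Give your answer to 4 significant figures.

2549 ft

1 km = 3280.84 ft, so 0.777 × 3280.84 = 2549 ft.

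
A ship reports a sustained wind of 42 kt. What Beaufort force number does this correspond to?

Beaufort force 9

42 kt lies in the Beaufort 9 band (strong gale, 41–47 kt).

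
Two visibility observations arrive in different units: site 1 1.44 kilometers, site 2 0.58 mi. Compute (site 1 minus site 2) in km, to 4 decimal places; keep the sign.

site 2: 0.58 SM = 0.933420 km.
Difference: 1.440000 − 0.933420 = 0.5066 km.

0.5066 km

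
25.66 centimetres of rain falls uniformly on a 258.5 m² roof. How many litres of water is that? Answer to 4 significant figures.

Depth: 25.66 cm × 10 = 256.6 mm.
1 mm over 1 m² is 1 L, so volume = 256.6 × 258.5 = 66331.1 L ≈ 66330 L.

66330 litres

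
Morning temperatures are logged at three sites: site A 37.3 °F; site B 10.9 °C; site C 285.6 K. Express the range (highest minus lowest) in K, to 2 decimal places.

9.51 K

site A: 37.3 °F = 2.944 °C.
site C: 285.6 K = 12.450 °C.
Spread: 12.450 − 2.944 = 9.506 °C.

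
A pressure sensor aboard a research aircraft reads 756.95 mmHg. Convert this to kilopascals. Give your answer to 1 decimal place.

100.9 kPa

1 mmHg = 0.133322 kPa, so 756.95 × 0.133322 = 100.9 kPa.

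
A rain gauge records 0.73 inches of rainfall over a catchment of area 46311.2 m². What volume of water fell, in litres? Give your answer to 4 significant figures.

858700 litres

Depth: 0.73 in × 25.4 = 18.542 mm.
1 mm over 1 m² is 1 L, so volume = 18.542 × 46311.2 = 858702.27 L ≈ 858700 L.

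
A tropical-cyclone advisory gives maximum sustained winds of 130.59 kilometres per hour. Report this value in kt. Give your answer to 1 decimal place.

70.5 kt

1 km/h = 0.539957 kt, so 130.59 × 0.539957 = 70.5 kt.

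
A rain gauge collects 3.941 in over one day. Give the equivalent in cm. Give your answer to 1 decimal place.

10.0 cm

1 in = 2.54 cm, so 3.941 × 2.54 = 10.0 cm.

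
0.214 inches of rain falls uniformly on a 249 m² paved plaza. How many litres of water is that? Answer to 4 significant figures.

Depth: 0.214 in × 25.4 = 5.4356 mm.
1 mm over 1 m² is 1 L, so volume = 5.4356 × 249 = 1353.4644 L ≈ 1353 L.

1353 litres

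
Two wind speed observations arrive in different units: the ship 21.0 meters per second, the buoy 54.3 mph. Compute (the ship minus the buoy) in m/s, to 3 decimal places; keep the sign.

-3.274 m/s

the buoy: 54.3 mph = 24.27427 m/s.
Difference: 21.00000 − 24.27427 = -3.274 m/s.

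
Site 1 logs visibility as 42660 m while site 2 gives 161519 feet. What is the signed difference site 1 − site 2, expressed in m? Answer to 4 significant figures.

site 2: 161519 ft = 49230.99 m.
Difference: 42660.00 − 49230.99 = -6571 m.

-6571 m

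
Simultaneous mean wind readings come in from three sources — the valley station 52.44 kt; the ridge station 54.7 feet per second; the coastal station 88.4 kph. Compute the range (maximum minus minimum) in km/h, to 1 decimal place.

the valley station: 52.44 kt = 97.119 km/h.
the ridge station: 54.7 ft/s = 60.021 km/h.
Spread: 97.119 − 60.021 = 37.1 km/h.

37.1 km/h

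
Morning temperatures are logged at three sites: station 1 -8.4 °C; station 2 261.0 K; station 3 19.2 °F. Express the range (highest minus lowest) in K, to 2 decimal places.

station 2: 261.0 K = -12.150 °C.
station 3: 19.2 °F = -7.111 °C.
Spread: (-7.111) − (-12.150) = 5.039 °C.

5.04 K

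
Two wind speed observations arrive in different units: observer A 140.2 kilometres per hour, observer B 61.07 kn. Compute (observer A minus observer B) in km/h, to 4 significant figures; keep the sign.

observer B: 61.07 kt = 113.1016 km/h.
Difference: 140.2000 − 113.1016 = 27.10 km/h.

27.10 km/h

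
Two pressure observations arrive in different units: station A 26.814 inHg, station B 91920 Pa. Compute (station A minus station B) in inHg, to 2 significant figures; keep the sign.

station B: 91920 Pa = 27.1440 inHg.
Difference: 26.8140 − 27.1440 = -0.33 inHg.

-0.33 inHg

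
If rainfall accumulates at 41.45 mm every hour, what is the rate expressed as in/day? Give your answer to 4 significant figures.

39.17 in/day

41.45 mm/hour × 0.0393701 in/mm × 24 hour/day = 39.17 in/day.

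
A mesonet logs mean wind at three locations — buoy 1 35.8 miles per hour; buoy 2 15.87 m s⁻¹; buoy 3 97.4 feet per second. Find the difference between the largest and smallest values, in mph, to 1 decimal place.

30.9 mph

buoy 2: 15.87 m/s = 35.500 mph.
buoy 3: 97.4 ft/s = 66.409 mph.
Spread: 66.409 − 35.500 = 30.9 mph.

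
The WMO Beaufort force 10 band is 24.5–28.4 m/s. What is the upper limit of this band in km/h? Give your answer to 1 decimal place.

24.5–28.4 m/s × 3.6 = 88.2–102.2 km/h.

102.2 km/h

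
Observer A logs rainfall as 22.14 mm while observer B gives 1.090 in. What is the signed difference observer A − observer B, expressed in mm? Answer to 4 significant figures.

observer B: 1.090 in = 27.68600 mm.
Difference: 22.14000 − 27.68600 = -5.546 mm.

-5.546 mm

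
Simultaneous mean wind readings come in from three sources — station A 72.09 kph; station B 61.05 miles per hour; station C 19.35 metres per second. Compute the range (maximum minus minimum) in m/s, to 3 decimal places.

7.942 m/s

station A: 72.09 km/h = 20.02500 m/s.
station B: 61.05 mph = 27.29179 m/s.
Spread: 27.29179 − 19.35000 = 7.942 m/s.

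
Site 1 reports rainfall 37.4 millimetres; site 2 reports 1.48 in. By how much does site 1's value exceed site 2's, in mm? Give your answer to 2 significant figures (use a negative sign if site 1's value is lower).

-0.19 mm

site 2: 1.48 in = 37.5920 mm.
Difference: 37.4000 − 37.5920 = -0.19 mm.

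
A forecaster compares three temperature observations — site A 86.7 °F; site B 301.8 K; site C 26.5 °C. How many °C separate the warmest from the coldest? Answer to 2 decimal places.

3.89 °C

site A: 86.7 °F = 30.389 °C.
site B: 301.8 K = 28.650 °C.
Spread: 30.389 − 26.500 = 3.889 °C.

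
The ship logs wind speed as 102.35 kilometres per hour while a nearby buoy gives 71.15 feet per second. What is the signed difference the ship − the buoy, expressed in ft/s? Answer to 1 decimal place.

22.1 ft/s

the ship: 102.35 km/h = 93.276 ft/s.
Difference: 93.276 − 71.150 = 22.1 ft/s.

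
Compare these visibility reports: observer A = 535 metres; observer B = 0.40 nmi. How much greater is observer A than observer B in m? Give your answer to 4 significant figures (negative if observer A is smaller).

-205.8 m

observer B: 0.40 nmi = 740.800 m.
Difference: 535.000 − 740.800 = -205.8 m.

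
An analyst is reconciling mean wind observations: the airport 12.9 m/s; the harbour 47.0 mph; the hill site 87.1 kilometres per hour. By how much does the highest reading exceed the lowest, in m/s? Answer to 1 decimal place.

the harbour: 47.0 mph = 21.011 m/s.
the hill site: 87.1 km/h = 24.194 m/s.
Spread: 24.194 − 12.900 = 11.3 m/s.

11.3 m/s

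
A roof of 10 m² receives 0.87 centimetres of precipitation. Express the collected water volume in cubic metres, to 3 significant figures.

Depth: 0.87 cm × 10 = 8.7 mm.
1 mm over 1 m² is 1 L, so volume = 8.7 × 10 = 87 L = 0.0870 m³.

0.0870 cubic metres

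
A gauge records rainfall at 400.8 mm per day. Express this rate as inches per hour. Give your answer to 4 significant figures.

400.8 mm/day × 0.0393701 in/mm × 0.0416667 day/hour = 0.6575 in/hour.

0.6575 in/hour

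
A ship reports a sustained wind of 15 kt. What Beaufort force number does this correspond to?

15 kt lies in the Beaufort 4 band (moderate breeze, 11–16 kt).

Beaufort force 4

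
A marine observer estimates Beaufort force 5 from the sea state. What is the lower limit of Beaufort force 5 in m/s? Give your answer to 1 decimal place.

Beaufort 5 (fresh breeze) spans 8.0–10.7 m/s.

8.0 m/s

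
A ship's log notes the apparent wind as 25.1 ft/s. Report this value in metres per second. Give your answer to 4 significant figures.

1 ft/s = 0.3048 m/s, so 25.1 × 0.3048 = 7.650 m/s.

7.650 m/s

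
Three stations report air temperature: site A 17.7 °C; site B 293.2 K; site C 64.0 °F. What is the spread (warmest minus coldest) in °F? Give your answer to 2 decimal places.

4.23 °F

site B: 293.2 K = 20.050 °C.
site C: 64.0 °F = 17.778 °C.
Spread: 20.050 − 17.700 = 2.350 °C = 4.23 °F.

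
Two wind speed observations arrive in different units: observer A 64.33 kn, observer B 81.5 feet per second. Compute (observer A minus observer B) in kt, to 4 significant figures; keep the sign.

observer B: 81.5 ft/s = 48.2874 kt.
Difference: 64.3300 − 48.2874 = 16.04 kt.

16.04 kt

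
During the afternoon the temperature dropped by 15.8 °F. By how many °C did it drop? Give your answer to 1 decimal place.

For a temperature change the 32° offset cancels: Δ°C = 15.8 × 0.5556 = 8.8 °C.

8.8 °C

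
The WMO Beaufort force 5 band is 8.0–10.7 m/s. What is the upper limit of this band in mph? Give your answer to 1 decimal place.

8.0–10.7 m/s × 2.237 = 17.9–23.9 mph.

23.9 mph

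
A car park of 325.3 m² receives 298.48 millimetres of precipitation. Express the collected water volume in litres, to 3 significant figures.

97100 litres

1 mm over 1 m² is 1 L, so volume = 298.48 × 325.3 = 97095.544 L ≈ 97100 L.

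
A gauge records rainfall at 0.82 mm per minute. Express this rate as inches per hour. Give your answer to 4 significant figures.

0.82 mm/minute × 0.0393701 in/mm × 60 minute/hour = 1.937 in/hour.

1.937 in/hour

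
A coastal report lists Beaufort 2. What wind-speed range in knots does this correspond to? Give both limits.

Beaufort 2 (light breeze) spans 4–6 knots.

4 to 6 kt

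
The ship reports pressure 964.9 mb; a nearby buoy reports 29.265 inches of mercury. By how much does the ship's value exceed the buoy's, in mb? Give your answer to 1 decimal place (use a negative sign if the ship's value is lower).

the buoy: 29.265 inHg = 991.027 mb.
Difference: 964.900 − 991.027 = -26.1 mb.

-26.1 mb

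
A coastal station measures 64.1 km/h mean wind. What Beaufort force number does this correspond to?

Beaufort force 8

64.1 km/h = 17.8 m/s, which is Beaufort 8 (gale, 17.2–20.7 m/s).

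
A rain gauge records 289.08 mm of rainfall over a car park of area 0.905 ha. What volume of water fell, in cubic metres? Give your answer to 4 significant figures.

Area: 0.905 ha = 9050 m².
1 mm over 1 m² is 1 L, so volume = 289.08 × 9050 = 2616174 L = 2616 m³.

2616 cubic metres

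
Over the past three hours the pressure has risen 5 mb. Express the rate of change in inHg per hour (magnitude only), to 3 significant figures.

0.0492 inHg per hour

5 mb / 3 h × 0.02953 inHg/mb = 0.0492 inHg/h.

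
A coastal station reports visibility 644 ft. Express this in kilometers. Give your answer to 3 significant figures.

0.196 km

1 ft = 0.0003048 km, so 644 × 0.0003048 = 0.196 km.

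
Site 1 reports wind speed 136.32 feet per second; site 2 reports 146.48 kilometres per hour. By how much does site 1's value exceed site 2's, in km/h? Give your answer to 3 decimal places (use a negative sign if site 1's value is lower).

3.101 km/h

site 1: 136.32 ft/s = 149.58121 km/h.
Difference: 149.58121 − 146.48000 = 3.101 km/h.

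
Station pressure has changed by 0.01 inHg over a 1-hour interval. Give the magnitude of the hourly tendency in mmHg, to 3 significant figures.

0.254 mmHg per hour

0.01 inHg / 1 h × 25.4 mmHg/inHg = 0.254 mmHg/h.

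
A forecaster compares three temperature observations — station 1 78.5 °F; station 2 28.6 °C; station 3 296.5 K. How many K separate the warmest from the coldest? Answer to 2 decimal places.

station 1: 78.5 °F = 25.833 °C.
station 3: 296.5 K = 23.350 °C.
Spread: 28.600 − 23.350 = 5.250 °C.

5.25 K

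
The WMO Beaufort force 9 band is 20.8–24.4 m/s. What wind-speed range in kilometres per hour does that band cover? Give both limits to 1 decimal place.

74.9 to 87.8 km/h

20.8–24.4 m/s × 3.6 = 74.9–87.8 km/h.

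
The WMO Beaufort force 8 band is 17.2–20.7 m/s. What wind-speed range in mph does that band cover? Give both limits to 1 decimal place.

38.5 to 46.3 mph

17.2–20.7 m/s × 2.237 = 38.5–46.3 mph.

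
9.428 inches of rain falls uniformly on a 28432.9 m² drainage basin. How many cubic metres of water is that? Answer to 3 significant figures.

Depth: 9.428 in × 25.4 = 239.4712 mm.
1 mm over 1 m² is 1 L, so volume = 239.4712 × 28432.9 = 6808860.7 L = 6810 m³.

6810 cubic metres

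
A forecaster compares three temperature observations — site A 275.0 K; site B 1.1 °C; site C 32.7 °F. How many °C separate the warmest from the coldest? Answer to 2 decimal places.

site A: 275.0 K = 1.850 °C.
site C: 32.7 °F = 0.389 °C.
Spread: 1.850 − 0.389 = 1.461 °C.

1.46 °C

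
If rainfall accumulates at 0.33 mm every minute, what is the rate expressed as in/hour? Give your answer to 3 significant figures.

0.780 in/hour

0.33 mm/minute × 0.0393701 in/mm × 60 minute/hour = 0.780 in/hour.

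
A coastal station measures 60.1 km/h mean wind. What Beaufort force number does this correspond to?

Beaufort force 7

60.1 km/h = 16.7 m/s, which is Beaufort 7 (near gale, 13.9–17.1 m/s).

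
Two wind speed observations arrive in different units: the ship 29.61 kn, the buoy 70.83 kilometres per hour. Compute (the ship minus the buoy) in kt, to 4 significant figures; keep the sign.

the buoy: 70.83 km/h = 38.24514 kt.
Difference: 29.61000 − 38.24514 = -8.635 kt.

-8.635 kt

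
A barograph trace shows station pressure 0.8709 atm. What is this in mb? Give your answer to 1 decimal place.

882.4 mb

1 atm = 1013.25 mb, so 0.8709 × 1013.25 = 882.4 mb.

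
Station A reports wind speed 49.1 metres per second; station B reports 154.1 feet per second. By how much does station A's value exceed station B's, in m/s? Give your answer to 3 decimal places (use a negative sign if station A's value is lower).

2.130 m/s

station B: 154.1 ft/s = 46.96968 m/s.
Difference: 49.10000 − 46.96968 = 2.130 m/s.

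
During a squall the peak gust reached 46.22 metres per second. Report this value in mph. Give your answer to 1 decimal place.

1 m/s = 2.23694 mph, so 46.22 × 2.23694 = 103.4 mph.

103.4 mph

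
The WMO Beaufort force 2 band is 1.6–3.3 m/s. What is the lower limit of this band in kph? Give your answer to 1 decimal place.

5.8 km/h

1.6–3.3 m/s × 3.6 = 5.8–11.9 km/h.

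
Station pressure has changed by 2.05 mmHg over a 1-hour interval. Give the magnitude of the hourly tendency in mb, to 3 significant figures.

2.05 mmHg / 1 h × 1.33322 mb/mmHg = 2.73 mb/h.

2.73 mb per hour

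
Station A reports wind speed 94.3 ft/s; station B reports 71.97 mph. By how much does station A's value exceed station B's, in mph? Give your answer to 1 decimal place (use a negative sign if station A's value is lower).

-7.7 mph

station A: 94.3 ft/s = 64.295 mph.
Difference: 64.295 − 71.970 = -7.7 mph.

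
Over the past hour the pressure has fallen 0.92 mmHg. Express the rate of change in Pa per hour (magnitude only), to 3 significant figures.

0.92 mmHg / 1 h × 133.322 Pa/mmHg = 123 Pa/h.

123 Pa per hour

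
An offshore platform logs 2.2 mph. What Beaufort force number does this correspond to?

Beaufort force 1

2.2 mph = 1.0 m/s, which is Beaufort 1 (light air, 0.3–1.5 m/s).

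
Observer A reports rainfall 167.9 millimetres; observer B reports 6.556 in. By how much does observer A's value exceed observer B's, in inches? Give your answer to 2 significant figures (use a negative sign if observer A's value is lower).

0.054 in

observer A: 167.9 mm = 6.61024 in.
Difference: 6.61024 − 6.55600 = 0.054 in.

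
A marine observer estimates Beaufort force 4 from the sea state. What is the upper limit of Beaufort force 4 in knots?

Beaufort 4 (moderate breeze) spans 11–16 knots.

16 kt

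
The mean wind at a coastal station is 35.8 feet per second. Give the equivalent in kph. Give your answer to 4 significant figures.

39.28 km/h

1 ft/s = 1.09728 km/h, so 35.8 × 1.09728 = 39.28 km/h.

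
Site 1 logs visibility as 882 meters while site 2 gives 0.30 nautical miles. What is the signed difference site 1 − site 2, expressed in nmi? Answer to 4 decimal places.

0.1762 nmi

site 1: 882 m = 0.476242 nmi.
Difference: 0.476242 − 0.300000 = 0.1762 nmi.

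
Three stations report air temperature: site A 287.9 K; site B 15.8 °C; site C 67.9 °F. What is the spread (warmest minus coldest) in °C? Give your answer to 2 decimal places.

site A: 287.9 K = 14.750 °C.
site C: 67.9 °F = 19.944 °C.
Spread: 19.944 − 14.750 = 5.194 °C.

5.19 °C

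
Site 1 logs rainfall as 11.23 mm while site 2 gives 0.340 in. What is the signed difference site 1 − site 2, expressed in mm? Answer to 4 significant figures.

site 2: 0.340 in = 8.63600 mm.
Difference: 11.23000 − 8.63600 = 2.594 mm.

2.594 mm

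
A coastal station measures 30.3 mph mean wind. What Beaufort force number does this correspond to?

Beaufort force 6

30.3 mph = 13.5 m/s, which is Beaufort 6 (strong breeze, 10.8–13.8 m/s).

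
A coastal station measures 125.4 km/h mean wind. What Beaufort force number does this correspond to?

Beaufort force 12

125.4 km/h = 34.8 m/s, which is Beaufort 12 (hurricane force, ≥32.7 m/s).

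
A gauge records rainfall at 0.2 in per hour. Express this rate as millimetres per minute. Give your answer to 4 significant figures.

0.08467 mm/minute

0.2 in/hour × 25.4 mm/in × 0.0166667 hour/minute = 0.08467 mm/minute.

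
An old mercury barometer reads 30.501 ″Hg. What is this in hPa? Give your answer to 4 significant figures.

1 inHg = 33.8639 hPa, so 30.501 × 33.8639 = 1033 hPa.

1033 hPa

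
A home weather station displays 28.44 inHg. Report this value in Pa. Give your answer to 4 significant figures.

1 inHg = 3386.39 Pa, so 28.44 × 3386.39 = 96310 Pa.

96310 Pa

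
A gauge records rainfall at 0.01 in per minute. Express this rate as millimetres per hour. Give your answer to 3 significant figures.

15.2 mm/hour

0.01 in/minute × 25.4 mm/in × 60 minute/hour = 15.2 mm/hour.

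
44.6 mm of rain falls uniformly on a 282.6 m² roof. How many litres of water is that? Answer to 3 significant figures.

12600 litres

1 mm over 1 m² is 1 L, so volume = 44.6 × 282.6 = 12603.96 L ≈ 12600 L.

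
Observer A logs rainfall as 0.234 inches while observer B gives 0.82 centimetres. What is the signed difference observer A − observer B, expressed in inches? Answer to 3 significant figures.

-0.0888 in

observer B: 0.82 cm = 0.322835 in.
Difference: 0.234000 − 0.322835 = -0.0888 in.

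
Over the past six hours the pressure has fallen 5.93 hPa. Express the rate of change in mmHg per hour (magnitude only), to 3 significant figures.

0.741 mmHg per hour

5.93 hPa / 6 h × 0.750062 mmHg/hPa = 0.741 mmHg/h.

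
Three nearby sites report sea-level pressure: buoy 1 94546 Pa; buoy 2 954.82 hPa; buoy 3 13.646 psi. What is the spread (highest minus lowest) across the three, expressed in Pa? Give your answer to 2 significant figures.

buoy 2: 954.82 hPa = 95482.00 Pa.
buoy 3: 13.646 psi = 94085.86 Pa.
Spread: 95482.00 − 94085.86 = 1400 Pa.

1400 Pa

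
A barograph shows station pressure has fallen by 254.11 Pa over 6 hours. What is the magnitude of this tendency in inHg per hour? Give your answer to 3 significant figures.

254.11 Pa / 6 h × 0.0002953 inHg/Pa = 0.0125 inHg/h.

0.0125 inHg per hour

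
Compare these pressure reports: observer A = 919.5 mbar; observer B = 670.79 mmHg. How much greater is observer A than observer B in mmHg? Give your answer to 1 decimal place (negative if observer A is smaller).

18.9 mmHg

observer A: 919.5 mb = 689.682 mmHg.
Difference: 689.682 − 670.790 = 18.9 mmHg.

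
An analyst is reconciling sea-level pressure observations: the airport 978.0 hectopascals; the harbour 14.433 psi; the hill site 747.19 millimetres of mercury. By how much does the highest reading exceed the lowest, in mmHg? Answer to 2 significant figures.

14 mmHg

the airport: 978.0 hPa = 733.56 mmHg.
the harbour: 14.433 psi = 746.40 mmHg.
Spread: 747.19 − 733.56 = 14 mmHg.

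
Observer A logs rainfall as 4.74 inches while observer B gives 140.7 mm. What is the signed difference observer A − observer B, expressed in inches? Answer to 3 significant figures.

-0.799 in

observer B: 140.7 mm = 5.53937 in.
Difference: 4.74000 − 5.53937 = -0.799 in.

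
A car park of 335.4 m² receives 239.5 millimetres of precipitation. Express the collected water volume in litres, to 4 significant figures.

1 mm over 1 m² is 1 L, so volume = 239.5 × 335.4 = 80328.3 L ≈ 80330 L.

80330 litres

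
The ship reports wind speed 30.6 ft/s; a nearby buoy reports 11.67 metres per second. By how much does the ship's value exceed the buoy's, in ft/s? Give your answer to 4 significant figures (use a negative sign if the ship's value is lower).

-7.687 ft/s

the buoy: 11.67 m/s = 38.28740 ft/s.
Difference: 30.60000 − 38.28740 = -7.687 ft/s.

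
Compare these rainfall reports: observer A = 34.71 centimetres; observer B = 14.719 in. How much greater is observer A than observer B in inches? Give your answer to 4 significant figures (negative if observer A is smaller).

observer A: 34.71 cm = 13.66535 in.
Difference: 13.66535 − 14.71900 = -1.054 in.

-1.054 in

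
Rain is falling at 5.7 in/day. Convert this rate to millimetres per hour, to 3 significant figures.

6.03 mm/hour

5.7 in/day × 25.4 mm/in × 0.0416667 day/hour = 6.03 mm/hour.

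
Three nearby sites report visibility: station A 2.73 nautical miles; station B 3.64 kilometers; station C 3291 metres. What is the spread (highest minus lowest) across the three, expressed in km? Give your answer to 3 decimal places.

1.765 km

station A: 2.73 nmi = 5.05596 km.
station C: 3291 m = 3.29100 km.
Spread: 5.05596 − 3.29100 = 1.765 km.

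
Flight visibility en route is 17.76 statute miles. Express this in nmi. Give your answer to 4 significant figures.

15.43 nmi

1 SM = 0.868976 nmi, so 17.76 × 0.868976 = 15.43 nmi.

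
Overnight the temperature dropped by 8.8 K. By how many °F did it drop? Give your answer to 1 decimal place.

15.8 °F

For a temperature change the 32° offset cancels: Δ°F = 8.8 × 1.8 = 15.8 °F.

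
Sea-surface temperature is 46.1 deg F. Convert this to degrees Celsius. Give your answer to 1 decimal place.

7.8 °C

°C = (°F − 32) × 5/9 = (46.1 − 32) / 1.8 = 7.8 °C.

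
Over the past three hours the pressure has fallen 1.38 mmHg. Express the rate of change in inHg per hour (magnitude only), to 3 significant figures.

1.38 mmHg / 3 h × 0.0393701 inHg/mmHg = 0.0181 inHg/h.

0.0181 inHg per hour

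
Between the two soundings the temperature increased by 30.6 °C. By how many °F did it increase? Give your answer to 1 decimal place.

Converting a difference, only the 9/5 scale factor applies: Δ°F = 30.6 × 1.8 = 55.1 °F.

55.1 °F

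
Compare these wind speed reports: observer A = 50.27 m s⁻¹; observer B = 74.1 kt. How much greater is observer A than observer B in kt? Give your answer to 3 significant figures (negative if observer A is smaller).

observer A: 50.27 m/s = 97.717 kt.
Difference: 97.717 − 74.100 = 23.6 kt.

23.6 kt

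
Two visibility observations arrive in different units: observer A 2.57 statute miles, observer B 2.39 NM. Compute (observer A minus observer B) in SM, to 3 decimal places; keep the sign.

-0.180 SM

observer B: 2.39 nmi = 2.75036 SM.
Difference: 2.57000 − 2.75036 = -0.180 SM.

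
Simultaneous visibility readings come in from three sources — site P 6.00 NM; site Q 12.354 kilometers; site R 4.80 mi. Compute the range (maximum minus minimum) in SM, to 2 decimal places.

site P: 6.00 nmi = 6.9047 SM.
site Q: 12.354 km = 7.6764 SM.
Spread: 7.6764 − 4.8000 = 2.88 SM.

2.88 SM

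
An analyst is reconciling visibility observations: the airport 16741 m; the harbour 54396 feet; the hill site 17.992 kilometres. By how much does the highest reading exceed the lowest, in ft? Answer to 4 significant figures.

4633 ft

the airport: 16741 m = 54924.54 ft.
the hill site: 17.992 km = 59028.87 ft.
Spread: 59028.87 − 54396.00 = 4633 ft.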